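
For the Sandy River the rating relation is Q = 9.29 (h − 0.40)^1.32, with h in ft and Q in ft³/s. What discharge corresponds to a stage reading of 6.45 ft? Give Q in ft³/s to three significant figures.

100 ft³/s

Q = 9.29 × (6.45 − 0.40)^1.32 = 9.29 × 6.05^1.32 = 99.98 ft³/s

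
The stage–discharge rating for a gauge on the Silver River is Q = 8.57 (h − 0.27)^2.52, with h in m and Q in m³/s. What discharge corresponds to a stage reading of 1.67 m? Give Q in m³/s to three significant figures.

20.0 m³/s

Q = 8.57 × (1.67 − 0.27)^2.52 = 8.57 × 1.4^2.52 = 20.01 m³/s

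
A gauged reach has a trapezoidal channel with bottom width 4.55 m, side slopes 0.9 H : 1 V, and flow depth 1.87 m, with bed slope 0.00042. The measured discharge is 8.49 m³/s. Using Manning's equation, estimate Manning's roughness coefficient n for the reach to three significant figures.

A = (b + z·y)·y = (4.55 + 0.9×1.87)×1.87 = 11.66 m²
P = b + 2y√(1+z²) = 4.55 + 2×1.87×√(1+0.9²) = 9.582 m
R = A/P = 11.66/9.582 = 1.216 m
n = (1/Q)·A·R^(2/3)·S^(1/2) = (1/8.49) × 11.66 × 1.140 × 0.02049 = 0.03206

0.0321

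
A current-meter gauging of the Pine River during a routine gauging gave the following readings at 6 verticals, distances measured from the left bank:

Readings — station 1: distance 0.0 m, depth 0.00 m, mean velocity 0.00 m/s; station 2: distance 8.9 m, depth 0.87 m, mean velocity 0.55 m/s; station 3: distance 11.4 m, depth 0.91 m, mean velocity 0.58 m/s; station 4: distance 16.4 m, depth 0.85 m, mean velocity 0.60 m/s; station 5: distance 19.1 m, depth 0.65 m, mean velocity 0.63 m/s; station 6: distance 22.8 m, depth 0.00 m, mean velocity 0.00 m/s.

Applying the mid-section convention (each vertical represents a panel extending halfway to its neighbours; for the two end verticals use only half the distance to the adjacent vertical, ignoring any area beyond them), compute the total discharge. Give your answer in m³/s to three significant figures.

7.98 m³/s

w_2 = (11.4 − 0.0)/2 = 5.7 m; q_2 = 0.55 × 0.87 × 5.7 = 2.727 m³/s
w_3 = (16.4 − 8.9)/2 = 3.75 m; q_3 = 0.58 × 0.91 × 3.75 = 1.979 m³/s
w_4 = (19.1 − 11.4)/2 = 3.85 m; q_4 = 0.60 × 0.85 × 3.85 = 1.964 m³/s
w_5 = (22.8 − 16.4)/2 = 3.2 m; q_5 = 0.63 × 0.65 × 3.2 = 1.310 m³/s
Stations 1, 6 contribute zero (depth or velocity is 0).
Q = Σ qᵢ = 7.981 m³/s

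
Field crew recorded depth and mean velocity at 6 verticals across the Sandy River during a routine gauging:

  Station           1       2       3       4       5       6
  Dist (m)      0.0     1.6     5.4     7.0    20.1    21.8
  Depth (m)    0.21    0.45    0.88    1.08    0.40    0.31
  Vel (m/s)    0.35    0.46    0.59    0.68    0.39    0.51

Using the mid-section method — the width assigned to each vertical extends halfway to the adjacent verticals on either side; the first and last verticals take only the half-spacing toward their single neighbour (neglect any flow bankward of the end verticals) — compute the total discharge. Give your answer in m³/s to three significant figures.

w_1 = (1.6 − 0.0)/2 = 0.8 m; q_1 = 0.35 × 0.21 × 0.8 = 0.05880 m³/s
w_2 = (5.4 − 0.0)/2 = 2.7 m; q_2 = 0.46 × 0.45 × 2.7 = 0.5589 m³/s
w_3 = (7.0 − 1.6)/2 = 2.7 m; q_3 = 0.59 × 0.88 × 2.7 = 1.402 m³/s
w_4 = (20.1 − 5.4)/2 = 7.35 m; q_4 = 0.68 × 1.08 × 7.35 = 5.398 m³/s
w_5 = (21.8 − 7.0)/2 = 7.4 m; q_5 = 0.39 × 0.40 × 7.4 = 1.154 m³/s
w_6 = (21.8 − 20.1)/2 = 0.85 m; q_6 = 0.51 × 0.31 × 0.85 = 0.1344 m³/s
Q = Σ qᵢ = 8.706 m³/s

8.71 m³/s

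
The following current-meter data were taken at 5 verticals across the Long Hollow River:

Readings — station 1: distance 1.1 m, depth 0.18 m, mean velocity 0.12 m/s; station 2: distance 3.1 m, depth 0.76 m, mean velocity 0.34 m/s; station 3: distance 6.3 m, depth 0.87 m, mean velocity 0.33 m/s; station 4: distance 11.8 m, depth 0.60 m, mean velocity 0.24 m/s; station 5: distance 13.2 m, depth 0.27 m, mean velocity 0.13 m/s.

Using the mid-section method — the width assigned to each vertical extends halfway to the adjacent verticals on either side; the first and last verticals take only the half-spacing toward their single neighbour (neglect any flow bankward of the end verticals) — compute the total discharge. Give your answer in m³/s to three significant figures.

2.46 m³/s

w_1 = (3.1 − 1.1)/2 = 1 m; q_1 = 0.12 × 0.18 × 1 = 0.02160 m³/s
w_2 = (6.3 − 1.1)/2 = 2.6 m; q_2 = 0.34 × 0.76 × 2.6 = 0.6718 m³/s
w_3 = (11.8 − 3.1)/2 = 4.35 m; q_3 = 0.33 × 0.87 × 4.35 = 1.249 m³/s
w_4 = (13.2 − 6.3)/2 = 3.45 m; q_4 = 0.24 × 0.60 × 3.45 = 0.4968 m³/s
w_5 = (13.2 − 11.8)/2 = 0.7 m; q_5 = 0.13 × 0.27 × 0.7 = 0.02457 m³/s
Q = Σ qᵢ = 2.464 m³/s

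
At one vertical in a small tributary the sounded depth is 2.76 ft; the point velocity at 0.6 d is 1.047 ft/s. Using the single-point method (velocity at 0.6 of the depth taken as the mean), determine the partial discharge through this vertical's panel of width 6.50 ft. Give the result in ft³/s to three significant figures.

v̄ = v₀.₆ = 1.047 ft/s
q = v̄ × d × w = 1.047 × 2.76 × 6.50 = 18.78 ft³/s

18.8 ft³/s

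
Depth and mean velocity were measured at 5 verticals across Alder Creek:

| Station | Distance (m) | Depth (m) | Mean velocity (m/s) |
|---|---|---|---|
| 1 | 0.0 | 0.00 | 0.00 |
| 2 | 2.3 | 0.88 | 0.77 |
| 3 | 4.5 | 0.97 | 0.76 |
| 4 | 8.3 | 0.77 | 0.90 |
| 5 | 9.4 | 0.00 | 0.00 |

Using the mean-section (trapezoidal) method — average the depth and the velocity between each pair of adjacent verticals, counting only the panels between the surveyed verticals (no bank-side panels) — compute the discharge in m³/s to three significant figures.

Panel 1-2: Δb = 2.3 m, d̄ = (0.00+0.88)/2 = 0.44, v̄ = (0.00+0.77)/2 = 0.385 → q = 2.3×0.44×0.385 = 0.3896 m³/s
Panel 2-3: Δb = 2.2 m, d̄ = (0.88+0.97)/2 = 0.925, v̄ = (0.77+0.76)/2 = 0.765 → q = 2.2×0.925×0.765 = 1.557 m³/s
Panel 3-4: Δb = 3.8 m, d̄ = (0.97+0.77)/2 = 0.87, v̄ = (0.76+0.90)/2 = 0.83 → q = 3.8×0.87×0.83 = 2.744 m³/s
Panel 4-5: Δb = 1.1 m, d̄ = (0.77+0.00)/2 = 0.385, v̄ = (0.90+0.00)/2 = 0.45 → q = 1.1×0.385×0.45 = 0.1906 m³/s
Q = Σ q = 4.881 m³/s

4.88 m³/s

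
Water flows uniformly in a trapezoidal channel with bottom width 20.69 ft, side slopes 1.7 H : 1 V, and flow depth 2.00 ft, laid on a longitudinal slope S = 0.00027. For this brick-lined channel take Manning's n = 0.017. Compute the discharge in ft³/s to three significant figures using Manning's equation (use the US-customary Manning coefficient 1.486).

A = (b + z·y)·y = (20.69 + 1.7×2.00)×2.00 = 48.18 ft²
P = b + 2y√(1+z²) = 20.69 + 2×2.00×√(1+1.7²) = 28.58 ft
R = A/P = 48.18/28.58 = 1.686 ft
Q = (1.486/n)·A·R^(2/3)·S^(1/2) = (1.486/0.017) × 48.18 × 1.686^(2/3) × 0.00027^(1/2) = 98.02 ft³/s

98.0 ft³/s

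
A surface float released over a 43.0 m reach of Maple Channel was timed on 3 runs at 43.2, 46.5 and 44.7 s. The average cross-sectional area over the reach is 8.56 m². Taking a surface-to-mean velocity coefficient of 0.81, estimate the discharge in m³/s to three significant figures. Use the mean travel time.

6.66 m³/s

t̄ = (43.2 + 46.5 + 44.7) / 3 = 44.8 s
v_surface = L / t̄ = 43.0 / 44.8 = 0.9598 m/s
v_mean = 0.81 × 0.9598 = 0.7775 m/s
Q = A × v_mean = 8.56 × 0.7775 = 6.655 m³/s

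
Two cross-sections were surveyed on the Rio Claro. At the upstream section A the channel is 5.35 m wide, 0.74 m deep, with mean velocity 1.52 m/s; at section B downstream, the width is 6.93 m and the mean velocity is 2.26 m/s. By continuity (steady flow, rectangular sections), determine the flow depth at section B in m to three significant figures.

0.384 m

Q = A₁V₁ = (5.35×0.74) × 1.52 = 6.018 m³/s
d₂ = Q/(b₂ V₂) = 6.018/(6.93×2.26) = 0.3842 m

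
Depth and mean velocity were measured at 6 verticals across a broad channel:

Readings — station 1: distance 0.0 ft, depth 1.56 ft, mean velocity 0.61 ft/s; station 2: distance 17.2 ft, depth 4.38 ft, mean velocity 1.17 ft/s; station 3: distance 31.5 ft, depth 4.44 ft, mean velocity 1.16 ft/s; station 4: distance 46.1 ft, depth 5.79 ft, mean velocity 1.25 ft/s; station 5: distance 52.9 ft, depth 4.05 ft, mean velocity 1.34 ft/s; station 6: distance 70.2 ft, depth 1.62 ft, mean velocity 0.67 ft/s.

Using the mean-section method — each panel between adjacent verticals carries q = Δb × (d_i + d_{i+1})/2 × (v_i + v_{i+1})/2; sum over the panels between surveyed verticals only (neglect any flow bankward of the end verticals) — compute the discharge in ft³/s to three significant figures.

Panel 1-2: Δb = 17.2 ft, d̄ = (1.56+4.38)/2 = 2.97, v̄ = (0.61+1.17)/2 = 0.89 → q = 17.2×2.97×0.89 = 45.46 ft³/s
Panel 2-3: Δb = 14.3 ft, d̄ = (4.38+4.44)/2 = 4.41, v̄ = (1.17+1.16)/2 = 1.165 → q = 14.3×4.41×1.165 = 73.47 ft³/s
Panel 3-4: Δb = 14.6 ft, d̄ = (4.44+5.79)/2 = 5.115, v̄ = (1.16+1.25)/2 = 1.205 → q = 14.6×5.115×1.205 = 89.99 ft³/s
Panel 4-5: Δb = 6.8 ft, d̄ = (5.79+4.05)/2 = 4.92, v̄ = (1.25+1.34)/2 = 1.295 → q = 6.8×4.92×1.295 = 43.33 ft³/s
Panel 5-6: Δb = 17.3 ft, d̄ = (4.05+1.62)/2 = 2.835, v̄ = (1.34+0.67)/2 = 1.005 → q = 17.3×2.835×1.005 = 49.29 ft³/s
Q = Σ q = 301.5 ft³/s

302 ft³/s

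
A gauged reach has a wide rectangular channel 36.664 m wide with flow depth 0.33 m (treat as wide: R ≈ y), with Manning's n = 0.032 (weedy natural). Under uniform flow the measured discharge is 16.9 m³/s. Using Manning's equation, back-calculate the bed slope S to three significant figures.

0.00876

A = b·y = 36.664 × 0.33 = 12.10 m²
Wide channel: R ≈ y = 0.33 m
S = (Q·n / (1·A·R^(2/3)))² = (16.9×0.032 / (1×12.10×0.4775))² = 0.008761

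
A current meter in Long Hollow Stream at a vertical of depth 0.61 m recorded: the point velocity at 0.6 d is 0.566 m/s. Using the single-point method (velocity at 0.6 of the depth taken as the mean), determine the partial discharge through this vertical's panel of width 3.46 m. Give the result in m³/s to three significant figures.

1.19 m³/s

v̄ = v₀.₆ = 0.566 m/s
q = v̄ × d × w = 0.5660 × 0.61 × 3.46 = 1.195 m³/s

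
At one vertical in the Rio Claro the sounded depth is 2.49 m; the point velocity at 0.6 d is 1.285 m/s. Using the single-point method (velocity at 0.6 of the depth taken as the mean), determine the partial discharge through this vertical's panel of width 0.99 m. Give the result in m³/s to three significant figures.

3.17 m³/s

v̄ = v₀.₆ = 1.285 m/s
q = v̄ × d × w = 1.285 × 2.49 × 0.99 = 3.168 m³/s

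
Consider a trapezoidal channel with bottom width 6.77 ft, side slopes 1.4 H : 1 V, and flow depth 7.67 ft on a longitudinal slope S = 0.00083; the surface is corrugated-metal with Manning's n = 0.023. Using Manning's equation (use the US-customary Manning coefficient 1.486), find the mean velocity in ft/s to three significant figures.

A = (b + z·y)·y = (6.77 + 1.4×7.67)×7.67 = 134.3 ft²
P = b + 2y√(1+z²) = 6.77 + 2×7.67×√(1+1.4²) = 33.16 ft
R = A/P = 134.3/33.16 = 4.049 ft
Q = (1.486/n)·A·R^(2/3)·S^(1/2) = (1.486/0.023) × 134.3 × 4.049^(2/3) × 0.00083^(1/2) = 635.0 ft³/s
V = Q/A = 635.0/134.3 = 4.729 ft/s

4.73 ft/s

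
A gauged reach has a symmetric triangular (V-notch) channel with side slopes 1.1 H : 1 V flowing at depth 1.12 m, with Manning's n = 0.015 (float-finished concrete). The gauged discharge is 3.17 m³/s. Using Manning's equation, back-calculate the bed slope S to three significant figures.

0.00384

A = z·y² = 1.1×1.12² = 1.380 m²
P = 2y√(1+z²) = 2×1.12×√(1+1.1²) = 3.330 m
R = A/P = 1.380/3.330 = 0.4144 m
S = (Q·n / (1·A·R^(2/3)))² = (3.17×0.015 / (1×1.380×0.5558))² = 0.003844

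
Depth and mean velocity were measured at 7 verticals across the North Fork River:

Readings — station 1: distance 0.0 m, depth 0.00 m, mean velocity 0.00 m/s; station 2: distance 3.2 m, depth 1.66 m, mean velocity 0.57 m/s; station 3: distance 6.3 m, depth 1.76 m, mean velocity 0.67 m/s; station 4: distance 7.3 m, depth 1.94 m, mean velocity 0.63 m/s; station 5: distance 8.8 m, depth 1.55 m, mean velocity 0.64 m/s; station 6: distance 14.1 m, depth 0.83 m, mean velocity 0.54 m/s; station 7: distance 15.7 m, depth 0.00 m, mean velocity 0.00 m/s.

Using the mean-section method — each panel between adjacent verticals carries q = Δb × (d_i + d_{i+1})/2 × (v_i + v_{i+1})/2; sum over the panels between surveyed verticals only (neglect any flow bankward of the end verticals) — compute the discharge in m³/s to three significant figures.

Panel 1-2: Δb = 3.2 m, d̄ = (0.00+1.66)/2 = 0.83, v̄ = (0.00+0.57)/2 = 0.285 → q = 3.2×0.83×0.285 = 0.7570 m³/s
Panel 2-3: Δb = 3.1 m, d̄ = (1.66+1.76)/2 = 1.71, v̄ = (0.57+0.67)/2 = 0.62 → q = 3.1×1.71×0.62 = 3.287 m³/s
Panel 3-4: Δb = 1 m, d̄ = (1.76+1.94)/2 = 1.85, v̄ = (0.67+0.63)/2 = 0.65 → q = 1×1.85×0.65 = 1.203 m³/s
Panel 4-5: Δb = 1.5 m, d̄ = (1.94+1.55)/2 = 1.745, v̄ = (0.63+0.64)/2 = 0.635 → q = 1.5×1.745×0.635 = 1.662 m³/s
Panel 5-6: Δb = 5.3 m, d̄ = (1.55+0.83)/2 = 1.19, v̄ = (0.64+0.54)/2 = 0.59 → q = 5.3×1.19×0.59 = 3.721 m³/s
Panel 6-7: Δb = 1.6 m, d̄ = (0.83+0.00)/2 = 0.415, v̄ = (0.54+0.00)/2 = 0.27 → q = 1.6×0.415×0.27 = 0.1793 m³/s
Q = Σ q = 10.81 m³/s

10.8 m³/s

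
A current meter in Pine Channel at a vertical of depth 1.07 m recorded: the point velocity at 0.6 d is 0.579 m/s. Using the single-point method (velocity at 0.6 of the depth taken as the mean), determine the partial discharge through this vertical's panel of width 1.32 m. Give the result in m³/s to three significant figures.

v̄ = v₀.₆ = 0.579 m/s
q = v̄ × d × w = 0.5790 × 1.07 × 1.32 = 0.8178 m³/s

0.818 m³/s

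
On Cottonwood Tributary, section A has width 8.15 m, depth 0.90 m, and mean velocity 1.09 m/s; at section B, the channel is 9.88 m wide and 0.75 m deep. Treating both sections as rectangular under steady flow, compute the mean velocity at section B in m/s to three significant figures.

Q = A₁V₁ = (8.15×0.90) × 1.09 = 7.995 m³/s
A₂ = 9.88 × 0.75 = 7.410 m²
V₂ = Q/A₂ = 7.995/7.410 = 1.079 m/s

1.08 m/s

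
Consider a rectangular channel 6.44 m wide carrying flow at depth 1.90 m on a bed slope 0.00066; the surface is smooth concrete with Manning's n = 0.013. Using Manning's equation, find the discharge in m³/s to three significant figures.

A = b·y = 6.44 × 1.90 = 12.24 m²
P = b + 2y = 6.44 + 2×1.90 = 10.24 m
R = A/P = 12.24/10.24 = 1.195 m
Q = (1/n)·A·R^(2/3)·S^(1/2) = (1/0.013) × 12.24 × 1.195^(2/3) × 0.00066^(1/2) = 27.23 m³/s

27.2 m³/s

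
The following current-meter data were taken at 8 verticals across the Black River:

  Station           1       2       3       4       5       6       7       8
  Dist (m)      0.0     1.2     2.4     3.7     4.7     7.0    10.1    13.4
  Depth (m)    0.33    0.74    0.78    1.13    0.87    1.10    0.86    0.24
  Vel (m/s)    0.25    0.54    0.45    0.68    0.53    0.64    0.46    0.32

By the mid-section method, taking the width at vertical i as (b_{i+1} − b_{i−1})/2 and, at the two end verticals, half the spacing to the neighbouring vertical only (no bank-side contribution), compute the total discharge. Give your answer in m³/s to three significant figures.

5.91 m³/s

w_1 = (1.2 − 0.0)/2 = 0.6 m; q_1 = 0.25 × 0.33 × 0.6 = 0.04950 m³/s
w_2 = (2.4 − 0.0)/2 = 1.2 m; q_2 = 0.54 × 0.74 × 1.2 = 0.4795 m³/s
w_3 = (3.7 − 1.2)/2 = 1.25 m; q_3 = 0.45 × 0.78 × 1.25 = 0.4388 m³/s
w_4 = (4.7 − 2.4)/2 = 1.15 m; q_4 = 0.68 × 1.13 × 1.15 = 0.8837 m³/s
w_5 = (7.0 − 3.7)/2 = 1.65 m; q_5 = 0.53 × 0.87 × 1.65 = 0.7608 m³/s
w_6 = (10.1 − 4.7)/2 = 2.7 m; q_6 = 0.64 × 1.10 × 2.7 = 1.901 m³/s
w_7 = (13.4 − 7.0)/2 = 3.2 m; q_7 = 0.46 × 0.86 × 3.2 = 1.266 m³/s
w_8 = (13.4 − 10.1)/2 = 1.65 m; q_8 = 0.32 × 0.24 × 1.65 = 0.1267 m³/s
Q = Σ qᵢ = 5.906 m³/s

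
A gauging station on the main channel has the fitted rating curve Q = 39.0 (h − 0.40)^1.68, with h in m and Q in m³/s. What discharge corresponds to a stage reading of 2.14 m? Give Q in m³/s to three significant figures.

98.9 m³/s

Q = 39.0 × (2.14 − 0.40)^1.68 = 39.0 × 1.74^1.68 = 98.90 m³/s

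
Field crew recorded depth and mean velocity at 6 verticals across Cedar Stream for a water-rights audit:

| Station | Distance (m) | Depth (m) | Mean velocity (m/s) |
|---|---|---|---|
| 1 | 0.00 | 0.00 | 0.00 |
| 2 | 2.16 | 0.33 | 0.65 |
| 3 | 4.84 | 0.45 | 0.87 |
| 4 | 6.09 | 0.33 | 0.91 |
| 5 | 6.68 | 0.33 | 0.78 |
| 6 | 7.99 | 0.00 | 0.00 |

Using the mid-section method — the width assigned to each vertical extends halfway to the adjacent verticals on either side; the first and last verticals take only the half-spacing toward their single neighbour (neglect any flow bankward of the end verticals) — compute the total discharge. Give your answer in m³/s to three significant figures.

1.81 m³/s

w_2 = (4.84 − 0.00)/2 = 2.42 m; q_2 = 0.65 × 0.33 × 2.42 = 0.5191 m³/s
w_3 = (6.09 − 2.16)/2 = 1.965 m; q_3 = 0.87 × 0.45 × 1.965 = 0.7693 m³/s
w_4 = (6.68 − 4.84)/2 = 0.92 m; q_4 = 0.91 × 0.33 × 0.92 = 0.2763 m³/s
w_5 = (7.99 − 6.09)/2 = 0.95 m; q_5 = 0.78 × 0.33 × 0.95 = 0.2445 m³/s
Stations 1, 6 contribute zero (depth or velocity is 0).
Q = Σ qᵢ = 1.809 m³/s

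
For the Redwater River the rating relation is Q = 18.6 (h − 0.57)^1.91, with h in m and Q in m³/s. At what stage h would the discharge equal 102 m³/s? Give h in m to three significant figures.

3.01 m

h − h₀ = (Q/C)^(1/b) = (102/18.6)^(1/1.91) = 2.438 m
h = 0.57 + 2.438 = 3.008 m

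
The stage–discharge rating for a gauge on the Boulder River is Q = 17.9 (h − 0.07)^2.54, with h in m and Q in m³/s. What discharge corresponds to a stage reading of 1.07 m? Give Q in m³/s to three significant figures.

Q = 17.9 × (1.07 − 0.07)^2.54 = 17.9 × 1^2.54 = 17.90 m³/s

17.9 m³/s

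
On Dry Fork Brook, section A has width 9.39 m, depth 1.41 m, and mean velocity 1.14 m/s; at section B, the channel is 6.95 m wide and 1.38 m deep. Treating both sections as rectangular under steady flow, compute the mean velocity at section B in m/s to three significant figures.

1.57 m/s

Q = A₁V₁ = (9.39×1.41) × 1.14 = 15.09 m³/s
A₂ = 6.95 × 1.38 = 9.591 m²
V₂ = Q/A₂ = 15.09/9.591 = 1.574 m/s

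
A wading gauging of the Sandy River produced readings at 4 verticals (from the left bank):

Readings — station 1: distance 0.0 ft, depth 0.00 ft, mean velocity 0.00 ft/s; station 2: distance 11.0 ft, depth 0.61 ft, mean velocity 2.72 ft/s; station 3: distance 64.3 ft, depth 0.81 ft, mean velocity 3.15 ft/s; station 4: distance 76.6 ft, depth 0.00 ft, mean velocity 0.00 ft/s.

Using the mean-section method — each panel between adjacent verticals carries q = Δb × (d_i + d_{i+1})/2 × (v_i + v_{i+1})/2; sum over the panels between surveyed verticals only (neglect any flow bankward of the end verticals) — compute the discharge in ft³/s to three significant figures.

Panel 1-2: Δb = 11 ft, d̄ = (0.00+0.61)/2 = 0.305, v̄ = (0.00+2.72)/2 = 1.36 → q = 11×0.305×1.36 = 4.563 ft³/s
Panel 2-3: Δb = 53.3 ft, d̄ = (0.61+0.81)/2 = 0.71, v̄ = (2.72+3.15)/2 = 2.935 → q = 53.3×0.71×2.935 = 111.1 ft³/s
Panel 3-4: Δb = 12.3 ft, d̄ = (0.81+0.00)/2 = 0.405, v̄ = (3.15+0.00)/2 = 1.575 → q = 12.3×0.405×1.575 = 7.846 ft³/s
Q = Σ q = 123.5 ft³/s

123 ft³/s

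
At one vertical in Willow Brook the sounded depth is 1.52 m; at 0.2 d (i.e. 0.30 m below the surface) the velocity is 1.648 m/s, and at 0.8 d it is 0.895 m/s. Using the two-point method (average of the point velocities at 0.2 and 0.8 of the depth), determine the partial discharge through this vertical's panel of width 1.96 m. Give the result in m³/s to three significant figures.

3.79 m³/s

v̄ = (1.648 + 0.895) / 2 = 1.272 m/s
q = v̄ × d × w = 1.272 × 1.52 × 1.96 = 3.788 m³/s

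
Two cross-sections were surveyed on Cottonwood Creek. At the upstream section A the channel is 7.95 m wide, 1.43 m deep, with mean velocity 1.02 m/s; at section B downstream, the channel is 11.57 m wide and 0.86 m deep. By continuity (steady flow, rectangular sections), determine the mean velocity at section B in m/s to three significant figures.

1.17 m/s

Q = A₁V₁ = (7.95×1.43) × 1.02 = 11.60 m³/s
A₂ = 11.57 × 0.86 = 9.950 m²
V₂ = Q/A₂ = 11.60/9.950 = 1.165 m/s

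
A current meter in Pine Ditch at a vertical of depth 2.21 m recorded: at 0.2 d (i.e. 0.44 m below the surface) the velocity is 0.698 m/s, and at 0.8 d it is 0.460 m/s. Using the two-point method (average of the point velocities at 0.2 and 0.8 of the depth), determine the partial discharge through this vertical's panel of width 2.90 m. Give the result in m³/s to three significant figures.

v̄ = (0.698 + 0.460) / 2 = 0.5790 m/s
q = v̄ × d × w = 0.5790 × 2.21 × 2.90 = 3.711 m³/s

3.71 m³/s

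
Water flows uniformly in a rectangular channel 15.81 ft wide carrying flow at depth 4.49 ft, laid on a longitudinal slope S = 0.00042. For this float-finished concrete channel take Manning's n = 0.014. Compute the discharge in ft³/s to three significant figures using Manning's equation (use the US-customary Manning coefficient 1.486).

A = b·y = 15.81 × 4.49 = 70.99 ft²
P = b + 2y = 15.81 + 2×4.49 = 24.79 ft
R = A/P = 70.99/24.79 = 2.864 ft
Q = (1.486/n)·A·R^(2/3)·S^(1/2) = (1.486/0.014) × 70.99 × 2.864^(2/3) × 0.00042^(1/2) = 311.4 ft³/s

311 ft³/s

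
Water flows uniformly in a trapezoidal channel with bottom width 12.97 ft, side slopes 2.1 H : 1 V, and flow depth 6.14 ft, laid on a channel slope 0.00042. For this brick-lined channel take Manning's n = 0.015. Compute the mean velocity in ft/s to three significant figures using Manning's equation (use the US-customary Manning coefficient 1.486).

4.96 ft/s

A = (b + z·y)·y = (12.97 + 2.1×6.14)×6.14 = 158.8 ft²
P = b + 2y√(1+z²) = 12.97 + 2×6.14×√(1+2.1²) = 41.53 ft
R = A/P = 158.8/41.53 = 3.824 ft
Q = (1.486/n)·A·R^(2/3)·S^(1/2) = (1.486/0.015) × 158.8 × 3.824^(2/3) × 0.00042^(1/2) = 788.4 ft³/s
V = Q/A = 788.4/158.8 = 4.964 ft/s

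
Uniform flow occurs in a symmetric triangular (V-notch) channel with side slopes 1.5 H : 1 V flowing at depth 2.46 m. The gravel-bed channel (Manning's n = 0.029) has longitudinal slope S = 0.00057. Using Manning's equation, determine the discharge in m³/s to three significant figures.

7.59 m³/s

A = z·y² = 1.5×2.46² = 9.077 m²
P = 2y√(1+z²) = 2×2.46×√(1+1.5²) = 8.870 m
R = A/P = 9.077/8.870 = 1.023 m
Q = (1/n)·A·R^(2/3)·S^(1/2) = (1/0.029) × 9.077 × 1.023^(2/3) × 0.00057^(1/2) = 7.589 m³/s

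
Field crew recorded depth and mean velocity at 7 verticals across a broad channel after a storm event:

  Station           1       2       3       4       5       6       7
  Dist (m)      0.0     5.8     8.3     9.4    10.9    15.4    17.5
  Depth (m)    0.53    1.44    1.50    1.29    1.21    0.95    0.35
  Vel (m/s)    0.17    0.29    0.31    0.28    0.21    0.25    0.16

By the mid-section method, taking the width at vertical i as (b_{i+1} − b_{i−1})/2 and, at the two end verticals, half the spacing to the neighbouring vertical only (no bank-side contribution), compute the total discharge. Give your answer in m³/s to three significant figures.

w_1 = (5.8 − 0.0)/2 = 2.9 m; q_1 = 0.17 × 0.53 × 2.9 = 0.2613 m³/s
w_2 = (8.3 − 0.0)/2 = 4.15 m; q_2 = 0.29 × 1.44 × 4.15 = 1.733 m³/s
w_3 = (9.4 − 5.8)/2 = 1.8 m; q_3 = 0.31 × 1.50 × 1.8 = 0.8370 m³/s
w_4 = (10.9 − 8.3)/2 = 1.3 m; q_4 = 0.28 × 1.29 × 1.3 = 0.4696 m³/s
w_5 = (15.4 − 9.4)/2 = 3 m; q_5 = 0.21 × 1.21 × 3 = 0.7623 m³/s
w_6 = (17.5 − 10.9)/2 = 3.3 m; q_6 = 0.25 × 0.95 × 3.3 = 0.7838 m³/s
w_7 = (17.5 − 15.4)/2 = 1.05 m; q_7 = 0.16 × 0.35 × 1.05 = 0.05880 m³/s
Q = Σ qᵢ = 4.906 m³/s

4.91 m³/s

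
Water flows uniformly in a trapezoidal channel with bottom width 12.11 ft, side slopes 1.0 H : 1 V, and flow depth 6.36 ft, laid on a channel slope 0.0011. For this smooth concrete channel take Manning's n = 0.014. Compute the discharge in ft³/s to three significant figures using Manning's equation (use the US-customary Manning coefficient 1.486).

A = (b + z·y)·y = (12.11 + 1.0×6.36)×6.36 = 117.5 ft²
P = b + 2y√(1+z²) = 12.11 + 2×6.36×√(1+1.0²) = 30.10 ft
R = A/P = 117.5/30.10 = 3.903 ft
Q = (1.486/n)·A·R^(2/3)·S^(1/2) = (1.486/0.014) × 117.5 × 3.903^(2/3) × 0.0011^(1/2) = 1025 ft³/s

1030 ft³/s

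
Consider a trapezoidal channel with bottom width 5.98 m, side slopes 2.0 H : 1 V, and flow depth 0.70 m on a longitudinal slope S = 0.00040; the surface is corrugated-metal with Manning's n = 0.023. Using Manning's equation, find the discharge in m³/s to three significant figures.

A = (b + z·y)·y = (5.98 + 2.0×0.70)×0.70 = 5.166 m²
P = b + 2y√(1+z²) = 5.98 + 2×0.70×√(1+2.0²) = 9.110 m
R = A/P = 5.166/9.110 = 0.5670 m
Q = (1/n)·A·R^(2/3)·S^(1/2) = (1/0.023) × 5.166 × 0.5670^(2/3) × 0.00040^(1/2) = 3.078 m³/s

3.08 m³/s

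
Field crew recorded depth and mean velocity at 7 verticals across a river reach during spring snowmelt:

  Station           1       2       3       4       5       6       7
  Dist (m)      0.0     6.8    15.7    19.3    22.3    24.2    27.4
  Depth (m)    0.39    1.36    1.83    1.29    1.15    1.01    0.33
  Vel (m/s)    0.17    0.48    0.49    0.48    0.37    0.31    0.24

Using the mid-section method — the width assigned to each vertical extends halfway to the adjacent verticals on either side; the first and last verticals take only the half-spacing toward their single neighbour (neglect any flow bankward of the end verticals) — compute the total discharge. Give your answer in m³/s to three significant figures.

w_1 = (6.8 − 0.0)/2 = 3.4 m; q_1 = 0.17 × 0.39 × 3.4 = 0.2254 m³/s
w_2 = (15.7 − 0.0)/2 = 7.85 m; q_2 = 0.48 × 1.36 × 7.85 = 5.124 m³/s
w_3 = (19.3 − 6.8)/2 = 6.25 m; q_3 = 0.49 × 1.83 × 6.25 = 5.604 m³/s
w_4 = (22.3 − 15.7)/2 = 3.3 m; q_4 = 0.48 × 1.29 × 3.3 = 2.043 m³/s
w_5 = (24.2 − 19.3)/2 = 2.45 m; q_5 = 0.37 × 1.15 × 2.45 = 1.042 m³/s
w_6 = (27.4 − 22.3)/2 = 2.55 m; q_6 = 0.31 × 1.01 × 2.55 = 0.7984 m³/s
w_7 = (27.4 − 24.2)/2 = 1.6 m; q_7 = 0.24 × 0.33 × 1.6 = 0.1267 m³/s
Q = Σ qᵢ = 14.97 m³/s

15.0 m³/s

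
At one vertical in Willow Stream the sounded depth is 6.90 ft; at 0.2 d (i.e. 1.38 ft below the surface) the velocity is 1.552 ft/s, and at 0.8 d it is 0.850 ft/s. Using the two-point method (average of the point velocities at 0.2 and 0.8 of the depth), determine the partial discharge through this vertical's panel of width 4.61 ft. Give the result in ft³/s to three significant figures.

v̄ = (1.552 + 0.850) / 2 = 1.201 ft/s
q = v̄ × d × w = 1.201 × 6.90 × 4.61 = 38.20 ft³/s

38.2 ft³/s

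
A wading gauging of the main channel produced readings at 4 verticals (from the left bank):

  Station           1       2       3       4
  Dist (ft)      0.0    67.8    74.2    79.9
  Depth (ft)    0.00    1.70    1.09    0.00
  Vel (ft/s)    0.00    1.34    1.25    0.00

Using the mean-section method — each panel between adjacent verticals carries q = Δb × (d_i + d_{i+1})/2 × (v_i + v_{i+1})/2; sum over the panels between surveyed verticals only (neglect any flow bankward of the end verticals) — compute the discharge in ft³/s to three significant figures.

Panel 1-2: Δb = 67.8 ft, d̄ = (0.00+1.70)/2 = 0.85, v̄ = (0.00+1.34)/2 = 0.67 → q = 67.8×0.85×0.67 = 38.61 ft³/s
Panel 2-3: Δb = 6.4 ft, d̄ = (1.70+1.09)/2 = 1.395, v̄ = (1.34+1.25)/2 = 1.295 → q = 6.4×1.395×1.295 = 11.56 ft³/s
Panel 3-4: Δb = 5.7 ft, d̄ = (1.09+0.00)/2 = 0.545, v̄ = (1.25+0.00)/2 = 0.625 → q = 5.7×0.545×0.625 = 1.942 ft³/s
Q = Σ q = 52.12 ft³/s

52.1 ft³/s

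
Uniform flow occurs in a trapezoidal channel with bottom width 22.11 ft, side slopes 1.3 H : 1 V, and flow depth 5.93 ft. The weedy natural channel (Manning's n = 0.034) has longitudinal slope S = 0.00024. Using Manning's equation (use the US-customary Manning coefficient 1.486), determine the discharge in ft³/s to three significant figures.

A = (b + z·y)·y = (22.11 + 1.3×5.93)×5.93 = 176.8 ft²
P = b + 2y√(1+z²) = 22.11 + 2×5.93×√(1+1.3²) = 41.56 ft
R = A/P = 176.8/41.56 = 4.255 ft
Q = (1.486/n)·A·R^(2/3)·S^(1/2) = (1.486/0.034) × 176.8 × 4.255^(2/3) × 0.00024^(1/2) = 314.4 ft³/s

314 ft³/s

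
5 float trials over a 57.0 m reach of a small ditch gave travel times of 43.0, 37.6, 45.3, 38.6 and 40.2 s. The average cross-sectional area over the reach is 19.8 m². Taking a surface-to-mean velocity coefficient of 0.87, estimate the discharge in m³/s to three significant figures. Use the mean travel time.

t̄ = (43.0 + 37.6 + 45.3 + 38.6 + 40.2) / 5 = 40.94 s
v_surface = L / t̄ = 57.0 / 40.94 = 1.392 m/s
v_mean = 0.87 × 1.392 = 1.211 m/s
Q = A × v_mean = 19.8 × 1.211 = 23.98 m³/s

24.0 m³/s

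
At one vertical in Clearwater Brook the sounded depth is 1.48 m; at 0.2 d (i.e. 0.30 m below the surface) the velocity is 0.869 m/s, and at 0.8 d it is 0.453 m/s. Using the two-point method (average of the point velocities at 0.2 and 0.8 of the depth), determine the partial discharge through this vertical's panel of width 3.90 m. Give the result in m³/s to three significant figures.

3.82 m³/s

v̄ = (0.869 + 0.453) / 2 = 0.6610 m/s
q = v̄ × d × w = 0.6610 × 1.48 × 3.90 = 3.815 m³/s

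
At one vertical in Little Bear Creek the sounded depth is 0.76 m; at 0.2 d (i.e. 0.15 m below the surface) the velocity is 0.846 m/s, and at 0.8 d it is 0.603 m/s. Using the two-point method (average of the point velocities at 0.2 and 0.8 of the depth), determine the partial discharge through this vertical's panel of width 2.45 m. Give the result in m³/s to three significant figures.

v̄ = (0.846 + 0.603) / 2 = 0.7245 m/s
q = v̄ × d × w = 0.7245 × 0.76 × 2.45 = 1.349 m³/s

1.35 m³/s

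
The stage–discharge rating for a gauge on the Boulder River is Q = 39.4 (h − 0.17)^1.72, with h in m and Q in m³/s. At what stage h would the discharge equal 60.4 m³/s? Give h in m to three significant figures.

h − h₀ = (Q/C)^(1/b) = (60.4/39.4)^(1/1.72) = 1.282 m
h = 0.17 + 1.282 = 1.452 m

1.45 m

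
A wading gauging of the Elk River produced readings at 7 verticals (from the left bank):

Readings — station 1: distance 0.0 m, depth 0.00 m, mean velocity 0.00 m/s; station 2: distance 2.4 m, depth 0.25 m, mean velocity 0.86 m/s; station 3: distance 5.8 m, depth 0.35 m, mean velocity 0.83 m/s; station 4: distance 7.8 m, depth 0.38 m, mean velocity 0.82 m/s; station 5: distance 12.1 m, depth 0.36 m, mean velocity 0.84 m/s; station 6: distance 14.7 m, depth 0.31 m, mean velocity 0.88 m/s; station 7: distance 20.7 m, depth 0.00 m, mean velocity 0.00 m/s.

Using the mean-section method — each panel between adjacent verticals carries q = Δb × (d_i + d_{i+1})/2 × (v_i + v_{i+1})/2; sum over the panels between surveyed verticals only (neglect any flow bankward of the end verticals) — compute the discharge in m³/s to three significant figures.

Panel 1-2: Δb = 2.4 m, d̄ = (0.00+0.25)/2 = 0.125, v̄ = (0.00+0.86)/2 = 0.43 → q = 2.4×0.125×0.43 = 0.1290 m³/s
Panel 2-3: Δb = 3.4 m, d̄ = (0.25+0.35)/2 = 0.3, v̄ = (0.86+0.83)/2 = 0.845 → q = 3.4×0.3×0.845 = 0.8619 m³/s
Panel 3-4: Δb = 2 m, d̄ = (0.35+0.38)/2 = 0.365, v̄ = (0.83+0.82)/2 = 0.825 → q = 2×0.365×0.825 = 0.6023 m³/s
Panel 4-5: Δb = 4.3 m, d̄ = (0.38+0.36)/2 = 0.37, v̄ = (0.82+0.84)/2 = 0.83 → q = 4.3×0.37×0.83 = 1.321 m³/s
Panel 5-6: Δb = 2.6 m, d̄ = (0.36+0.31)/2 = 0.335, v̄ = (0.84+0.88)/2 = 0.86 → q = 2.6×0.335×0.86 = 0.7491 m³/s
Panel 6-7: Δb = 6 m, d̄ = (0.31+0.00)/2 = 0.155, v̄ = (0.88+0.00)/2 = 0.44 → q = 6×0.155×0.44 = 0.4092 m³/s
Q = Σ q = 4.072 m³/s

4.07 m³/s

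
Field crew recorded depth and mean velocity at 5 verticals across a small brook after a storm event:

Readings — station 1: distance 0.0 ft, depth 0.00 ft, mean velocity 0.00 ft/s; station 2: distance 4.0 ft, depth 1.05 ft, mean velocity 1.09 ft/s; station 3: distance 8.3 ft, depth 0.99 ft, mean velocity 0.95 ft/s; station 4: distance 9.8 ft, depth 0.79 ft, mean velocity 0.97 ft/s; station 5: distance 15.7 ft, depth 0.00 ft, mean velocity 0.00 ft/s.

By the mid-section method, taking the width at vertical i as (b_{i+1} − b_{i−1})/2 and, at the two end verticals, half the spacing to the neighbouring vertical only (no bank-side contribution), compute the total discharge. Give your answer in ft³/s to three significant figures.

w_2 = (8.3 − 0.0)/2 = 4.15 ft; q_2 = 1.09 × 1.05 × 4.15 = 4.750 ft³/s
w_3 = (9.8 − 4.0)/2 = 2.9 ft; q_3 = 0.95 × 0.99 × 2.9 = 2.727 ft³/s
w_4 = (15.7 − 8.3)/2 = 3.7 ft; q_4 = 0.97 × 0.79 × 3.7 = 2.835 ft³/s
Stations 1, 5 contribute zero (depth or velocity is 0).
Q = Σ qᵢ = 10.31 ft³/s

10.3 ft³/s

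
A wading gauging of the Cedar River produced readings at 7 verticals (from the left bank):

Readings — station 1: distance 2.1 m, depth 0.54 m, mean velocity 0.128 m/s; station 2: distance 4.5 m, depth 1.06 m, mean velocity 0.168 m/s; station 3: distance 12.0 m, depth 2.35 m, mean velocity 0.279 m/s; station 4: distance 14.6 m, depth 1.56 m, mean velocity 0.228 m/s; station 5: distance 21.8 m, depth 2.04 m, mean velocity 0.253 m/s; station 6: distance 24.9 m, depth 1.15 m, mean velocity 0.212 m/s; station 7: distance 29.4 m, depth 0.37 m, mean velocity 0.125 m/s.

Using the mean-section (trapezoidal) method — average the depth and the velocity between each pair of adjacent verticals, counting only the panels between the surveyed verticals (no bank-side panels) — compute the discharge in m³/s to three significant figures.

9.27 m³/s

Panel 1-2: Δb = 2.4 m, d̄ = (0.54+1.06)/2 = 0.8, v̄ = (0.128+0.168)/2 = 0.148 → q = 2.4×0.8×0.148 = 0.2842 m³/s
Panel 2-3: Δb = 7.5 m, d̄ = (1.06+2.35)/2 = 1.705, v̄ = (0.168+0.279)/2 = 0.2235 → q = 7.5×1.705×0.2235 = 2.858 m³/s
Panel 3-4: Δb = 2.6 m, d̄ = (2.35+1.56)/2 = 1.955, v̄ = (0.279+0.228)/2 = 0.2535 → q = 2.6×1.955×0.2535 = 1.289 m³/s
Panel 4-5: Δb = 7.2 m, d̄ = (1.56+2.04)/2 = 1.8, v̄ = (0.228+0.253)/2 = 0.2405 → q = 7.2×1.8×0.2405 = 3.117 m³/s
Panel 5-6: Δb = 3.1 m, d̄ = (2.04+1.15)/2 = 1.595, v̄ = (0.253+0.212)/2 = 0.2325 → q = 3.1×1.595×0.2325 = 1.150 m³/s
Panel 6-7: Δb = 4.5 m, d̄ = (1.15+0.37)/2 = 0.76, v̄ = (0.212+0.125)/2 = 0.1685 → q = 4.5×0.76×0.1685 = 0.5763 m³/s
Q = Σ q = 9.273 m³/s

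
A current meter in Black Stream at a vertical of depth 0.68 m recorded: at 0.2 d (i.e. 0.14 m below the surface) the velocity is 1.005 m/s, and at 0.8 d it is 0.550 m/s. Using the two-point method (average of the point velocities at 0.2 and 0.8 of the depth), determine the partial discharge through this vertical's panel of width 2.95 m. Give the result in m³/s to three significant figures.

v̄ = (1.005 + 0.550) / 2 = 0.7775 m/s
q = v̄ × d × w = 0.7775 × 0.68 × 2.95 = 1.560 m³/s

1.56 m³/s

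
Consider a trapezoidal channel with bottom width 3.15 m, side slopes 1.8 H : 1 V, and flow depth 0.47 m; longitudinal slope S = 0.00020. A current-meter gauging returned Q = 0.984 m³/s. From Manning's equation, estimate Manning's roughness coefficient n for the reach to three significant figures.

0.0139

A = (b + z·y)·y = (3.15 + 1.8×0.47)×0.47 = 1.878 m²
P = b + 2y√(1+z²) = 3.15 + 2×0.47×√(1+1.8²) = 5.086 m
R = A/P = 1.878/5.086 = 0.3693 m
n = (1/Q)·A·R^(2/3)·S^(1/2) = (1/0.984) × 1.878 × 0.5147 × 0.01414 = 0.01389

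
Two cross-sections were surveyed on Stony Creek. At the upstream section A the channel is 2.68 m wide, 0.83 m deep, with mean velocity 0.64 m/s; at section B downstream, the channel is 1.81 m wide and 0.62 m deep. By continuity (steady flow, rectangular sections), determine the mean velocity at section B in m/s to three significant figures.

Q = A₁V₁ = (2.68×0.83) × 0.64 = 1.424 m³/s
A₂ = 1.81 × 0.62 = 1.122 m²
V₂ = Q/A₂ = 1.424/1.122 = 1.269 m/s

1.27 m/s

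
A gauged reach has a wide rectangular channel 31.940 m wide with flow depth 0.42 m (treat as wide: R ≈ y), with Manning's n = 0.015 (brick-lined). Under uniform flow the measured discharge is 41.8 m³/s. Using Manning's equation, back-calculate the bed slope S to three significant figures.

0.00695

A = b·y = 31.940 × 0.42 = 13.41 m²
Wide channel: R ≈ y = 0.42 m
S = (Q·n / (1·A·R^(2/3)))² = (41.8×0.015 / (1×13.41×0.5608))² = 0.006945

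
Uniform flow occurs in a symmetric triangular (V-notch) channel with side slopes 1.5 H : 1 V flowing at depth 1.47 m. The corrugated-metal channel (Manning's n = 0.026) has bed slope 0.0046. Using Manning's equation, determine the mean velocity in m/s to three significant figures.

1.88 m/s

A = z·y² = 1.5×1.47² = 3.241 m²
P = 2y√(1+z²) = 2×1.47×√(1+1.5²) = 5.300 m
R = A/P = 3.241/5.300 = 0.6116 m
Q = (1/n)·A·R^(2/3)·S^(1/2) = (1/0.026) × 3.241 × 0.6116^(2/3) × 0.0046^(1/2) = 6.092 m³/s
V = Q/A = 6.092/3.241 = 1.879 m/s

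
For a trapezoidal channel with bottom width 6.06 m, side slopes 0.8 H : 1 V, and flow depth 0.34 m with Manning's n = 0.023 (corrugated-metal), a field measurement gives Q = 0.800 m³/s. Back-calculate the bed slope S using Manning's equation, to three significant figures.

A = (b + z·y)·y = (6.06 + 0.8×0.34)×0.34 = 2.153 m²
P = b + 2y√(1+z²) = 6.06 + 2×0.34×√(1+0.8²) = 6.931 m
R = A/P = 2.153/6.931 = 0.3106 m
S = (Q·n / (1·A·R^(2/3)))² = (0.800×0.023 / (1×2.153×0.4587))² = 0.0003472

0.000347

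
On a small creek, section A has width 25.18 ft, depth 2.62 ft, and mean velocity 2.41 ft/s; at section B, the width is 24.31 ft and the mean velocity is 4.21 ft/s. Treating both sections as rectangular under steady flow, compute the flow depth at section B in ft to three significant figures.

Q = A₁V₁ = (25.18×2.62) × 2.41 = 159.0 ft³/s
d₂ = Q/(b₂ V₂) = 159.0/(24.31×4.21) = 1.553 ft

1.55 ft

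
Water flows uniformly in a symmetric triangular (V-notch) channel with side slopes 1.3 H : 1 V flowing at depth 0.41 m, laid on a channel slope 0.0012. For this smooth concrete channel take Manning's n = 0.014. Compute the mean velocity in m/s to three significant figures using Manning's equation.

A = z·y² = 1.3×0.41² = 0.2185 m²
P = 2y√(1+z²) = 2×0.41×√(1+1.3²) = 1.345 m
R = A/P = 0.2185/1.345 = 0.1625 m
Q = (1/n)·A·R^(2/3)·S^(1/2) = (1/0.014) × 0.2185 × 0.1625^(2/3) × 0.0012^(1/2) = 0.1610 m³/s
V = Q/A = 0.1610/0.2185 = 0.7368 m/s

0.737 m/s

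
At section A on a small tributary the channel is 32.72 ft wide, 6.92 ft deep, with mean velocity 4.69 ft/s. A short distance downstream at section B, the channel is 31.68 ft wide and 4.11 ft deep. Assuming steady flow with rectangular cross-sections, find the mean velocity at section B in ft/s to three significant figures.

Q = A₁V₁ = (32.72×6.92) × 4.69 = 1062 ft³/s
A₂ = 31.68 × 4.11 = 130.2 ft²
V₂ = Q/A₂ = 1062/130.2 = 8.156 ft/s

8.16 ft/s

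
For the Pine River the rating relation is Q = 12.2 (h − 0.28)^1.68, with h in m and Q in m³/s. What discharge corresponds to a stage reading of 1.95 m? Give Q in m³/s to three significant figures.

Q = 12.2 × (1.95 − 0.28)^1.68 = 12.2 × 1.67^1.68 = 28.88 m³/s

28.9 m³/s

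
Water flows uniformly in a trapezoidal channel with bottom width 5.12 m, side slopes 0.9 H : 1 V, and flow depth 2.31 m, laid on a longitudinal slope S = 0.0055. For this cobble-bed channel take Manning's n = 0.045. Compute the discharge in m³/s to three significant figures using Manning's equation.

35.4 m³/s

A = (b + z·y)·y = (5.12 + 0.9×2.31)×2.31 = 16.63 m²
P = b + 2y√(1+z²) = 5.12 + 2×2.31×√(1+0.9²) = 11.34 m
R = A/P = 16.63/11.34 = 1.467 m
Q = (1/n)·A·R^(2/3)·S^(1/2) = (1/0.045) × 16.63 × 1.467^(2/3) × 0.0055^(1/2) = 35.38 m³/s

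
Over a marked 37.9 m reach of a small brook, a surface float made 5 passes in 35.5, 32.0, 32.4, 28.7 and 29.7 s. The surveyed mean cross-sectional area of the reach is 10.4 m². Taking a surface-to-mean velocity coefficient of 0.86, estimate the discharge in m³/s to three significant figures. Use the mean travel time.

t̄ = (35.5 + 32.0 + 32.4 + 28.7 + 29.7) / 5 = 31.66 s
v_surface = L / t̄ = 37.9 / 31.66 = 1.197 m/s
v_mean = 0.86 × 1.197 = 1.030 m/s
Q = A × v_mean = 10.4 × 1.030 = 10.71 m³/s

10.7 m³/s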